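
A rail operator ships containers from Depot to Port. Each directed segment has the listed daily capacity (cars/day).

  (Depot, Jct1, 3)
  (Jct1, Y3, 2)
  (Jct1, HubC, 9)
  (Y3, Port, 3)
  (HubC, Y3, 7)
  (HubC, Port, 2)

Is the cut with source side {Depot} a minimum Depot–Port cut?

Yes — it is a minimum cut (capacity 3).

Given cut capacity: 3 = 3.
Augment Depot→Jct1→Y3→Port: bottleneck 2, flow now 2.
Augment Depot→Jct1→HubC→Port: bottleneck 1, flow now 3.
No augmenting path remains; maximum flow = 3.
Cut capacity 3 equals the max flow, so it is a minimum cut.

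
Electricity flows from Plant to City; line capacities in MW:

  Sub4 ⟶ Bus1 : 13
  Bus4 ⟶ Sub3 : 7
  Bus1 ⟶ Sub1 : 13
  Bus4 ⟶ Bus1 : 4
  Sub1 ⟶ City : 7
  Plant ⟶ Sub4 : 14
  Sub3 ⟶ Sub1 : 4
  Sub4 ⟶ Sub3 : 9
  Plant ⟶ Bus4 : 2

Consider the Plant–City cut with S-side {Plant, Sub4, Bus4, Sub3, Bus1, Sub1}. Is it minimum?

Given cut capacity: 7 = 7.
Augment Plant→Sub4→Sub3→Sub1→City: bottleneck 4, flow now 4.
Augment Plant→Sub4→Bus1→Sub1→City: bottleneck 3, flow now 7.
No augmenting path remains; maximum flow = 7.
Cut capacity 7 equals the max flow, so it is a minimum cut.

Yes — it is a minimum cut (capacity 7).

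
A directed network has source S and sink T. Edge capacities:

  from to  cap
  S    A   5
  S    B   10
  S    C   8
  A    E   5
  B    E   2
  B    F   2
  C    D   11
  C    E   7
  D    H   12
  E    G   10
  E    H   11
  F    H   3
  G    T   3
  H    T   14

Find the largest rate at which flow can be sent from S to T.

Augment S→A→E→G→T: bottleneck 3, flow now 3.
Augment S→A→E→H→T: bottleneck 2, flow now 5.
Augment S→B→E→H→T: bottleneck 2, flow now 7.
Augment S→B→F→H→T: bottleneck 2, flow now 9.
Augment S→C→D→H→T: bottleneck 8, flow now 17.
No augmenting path remains; maximum flow = 17.
In the residual graph, reachable from S: {S, B}.
Min-cut edges: S→A (5), S→C (8), B→E (2), B→F (2); capacity 5 + 8 + 2 + 2 = 17.
This cut is saturated, so no flow can exceed 17.

17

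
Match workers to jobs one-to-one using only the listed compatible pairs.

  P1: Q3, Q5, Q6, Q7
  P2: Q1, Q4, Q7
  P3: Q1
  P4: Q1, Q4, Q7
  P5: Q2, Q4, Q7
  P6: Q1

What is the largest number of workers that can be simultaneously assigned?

5

Unit-capacity flow: source→left, listed edges, right→sink; max matching = max flow.
Augmenting path P1→Q3 (+1); matched 1.
Augmenting path P2→Q1 (+1); matched 2.
Augmenting path P4→Q4 (+1); matched 3.
Augmenting path P5→Q2 (+1); matched 4.
Augmenting path P3→Q1→P2→Q7 (+1); matched 5.
No augmenting path remains; maximum matching = 5.
König certificate: {P1, P2, P4, P5, Q1} is a vertex cover of size 5 (every listed pair touches it), so no matching can be larger.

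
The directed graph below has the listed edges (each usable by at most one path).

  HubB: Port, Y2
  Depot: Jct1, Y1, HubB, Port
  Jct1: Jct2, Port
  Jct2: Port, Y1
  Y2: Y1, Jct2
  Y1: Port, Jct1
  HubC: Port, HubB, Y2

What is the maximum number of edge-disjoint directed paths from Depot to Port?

Assign every edge capacity 1; by Menger, the answer equals the max flow.
Path Depot→Port (+1); total 1.
Path Depot→HubB→Port (+1); total 2.
Path Depot→Jct1→Port (+1); total 3.
Path Depot→Y1→Port (+1); total 4.
No residual Depot→Port path; max flow = 4.
Certifying cut of size 4: {Depot→HubB, Depot→Jct1, Depot→Port, Depot→Y1}.

4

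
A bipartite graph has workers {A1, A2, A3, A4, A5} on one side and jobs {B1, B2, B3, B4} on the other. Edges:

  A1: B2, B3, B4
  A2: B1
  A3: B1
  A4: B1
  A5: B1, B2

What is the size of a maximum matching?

Unit-capacity flow: source→left, listed edges, right→sink; max matching = max flow.
Augmenting path A1→B2 (+1); matched 1.
Augmenting path A2→B1 (+1); matched 2.
Augmenting path A5→B2→A1→B3 (+1); matched 3.
No augmenting path remains; maximum matching = 3.
König certificate: {A1, A5, B1} is a vertex cover of size 3 (every listed pair touches it), so no matching can be larger.

3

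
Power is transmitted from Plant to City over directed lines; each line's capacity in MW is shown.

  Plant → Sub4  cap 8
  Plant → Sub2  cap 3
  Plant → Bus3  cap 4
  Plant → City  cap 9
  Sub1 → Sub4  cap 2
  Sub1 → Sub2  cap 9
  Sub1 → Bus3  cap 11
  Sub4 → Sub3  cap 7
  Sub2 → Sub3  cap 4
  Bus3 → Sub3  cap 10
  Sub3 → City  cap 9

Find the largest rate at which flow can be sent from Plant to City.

18

Augment Plant→City: bottleneck 9, flow now 9.
Augment Plant→Sub4→Sub3→City: bottleneck 7, flow now 16.
Augment Plant→Sub2→Sub3→City: bottleneck 2, flow now 18.
No augmenting path remains; maximum flow = 18.
In the residual graph, reachable from Plant: {Plant, Sub4, Sub2, Bus3, Sub3}.
Min-cut edges: Plant→City (9), Sub3→City (9); capacity 9 + 9 = 18.
This cut is saturated, so no flow can exceed 18.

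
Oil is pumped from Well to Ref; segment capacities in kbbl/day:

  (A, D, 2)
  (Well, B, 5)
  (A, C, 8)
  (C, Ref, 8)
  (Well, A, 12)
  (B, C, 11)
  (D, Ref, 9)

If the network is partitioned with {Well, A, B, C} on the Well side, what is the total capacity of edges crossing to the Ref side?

Edges leaving {Well, A, B, C}: A→D (2), C→Ref (8).
Cut capacity = 2 + 8 = 10.

10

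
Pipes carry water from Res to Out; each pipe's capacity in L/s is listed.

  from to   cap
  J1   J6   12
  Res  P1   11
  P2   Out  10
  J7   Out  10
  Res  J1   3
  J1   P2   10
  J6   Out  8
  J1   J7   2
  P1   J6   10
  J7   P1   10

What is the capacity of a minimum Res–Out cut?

11

Augment Res→P1→J6→Out: bottleneck 8, flow now 8.
Augment Res→J1→J7→Out: bottleneck 2, flow now 10.
Augment Res→J1→P2→Out: bottleneck 1, flow now 11.
No augmenting path remains; maximum flow = 11.
By max-flow min-cut, the minimum cut capacity equals the max flow.
In the residual graph, reachable from Res: {Res, P1, J6}.
Min-cut edges: Res→J1 (3), J6→Out (8); capacity 3 + 8 = 11.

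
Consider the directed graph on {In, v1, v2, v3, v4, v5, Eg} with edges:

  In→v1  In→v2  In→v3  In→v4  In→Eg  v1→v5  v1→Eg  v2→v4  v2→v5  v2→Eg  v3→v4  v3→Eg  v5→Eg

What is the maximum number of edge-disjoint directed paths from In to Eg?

4

Assign every edge capacity 1; by Menger, the answer equals the max flow.
Path In→Eg (+1); total 1.
Path In→v1→Eg (+1); total 2.
Path In→v2→Eg (+1); total 3.
Path In→v3→Eg (+1); total 4.
No residual In→Eg path; max flow = 4.
Certifying cut of size 4: {In→Eg, In→v1, In→v2, In→v3}.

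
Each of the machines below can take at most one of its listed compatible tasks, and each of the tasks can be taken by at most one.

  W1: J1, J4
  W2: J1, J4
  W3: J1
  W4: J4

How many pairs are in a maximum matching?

2

Unit-capacity flow: source→left, listed edges, right→sink; max matching = max flow.
Augmenting path W1→J1 (+1); matched 1.
Augmenting path W2→J4 (+1); matched 2.
No augmenting path remains; maximum matching = 2.
König certificate: {J1, J4} is a vertex cover of size 2 (every listed pair touches it), so no matching can be larger.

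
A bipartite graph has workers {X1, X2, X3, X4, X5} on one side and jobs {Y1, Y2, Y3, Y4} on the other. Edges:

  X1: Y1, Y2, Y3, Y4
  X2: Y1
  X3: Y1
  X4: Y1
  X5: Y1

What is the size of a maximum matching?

Unit-capacity flow: source→left, listed edges, right→sink; max matching = max flow.
Augmenting path X1→Y1 (+1); matched 1.
Augmenting path X2→Y1→X1→Y2 (+1); matched 2.
No augmenting path remains; maximum matching = 2.
König certificate: {X1, Y1} is a vertex cover of size 2 (every listed pair touches it), so no matching can be larger.

2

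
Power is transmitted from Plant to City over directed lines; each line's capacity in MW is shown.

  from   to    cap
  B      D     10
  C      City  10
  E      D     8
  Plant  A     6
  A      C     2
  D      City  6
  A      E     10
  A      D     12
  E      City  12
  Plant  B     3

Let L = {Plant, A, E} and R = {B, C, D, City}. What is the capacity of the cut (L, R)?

Edges leaving {Plant, A, E}: Plant→B (3), A→C (2), A→D (12), E→D (8), E→City (12).
Cut capacity = 3 + 2 + 12 + 8 + 12 = 37.

37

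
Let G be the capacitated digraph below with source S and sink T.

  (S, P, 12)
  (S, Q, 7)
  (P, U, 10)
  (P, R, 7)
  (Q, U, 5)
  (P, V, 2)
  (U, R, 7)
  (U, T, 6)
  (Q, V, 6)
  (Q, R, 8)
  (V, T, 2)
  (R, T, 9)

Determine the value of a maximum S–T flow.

17

Augment S→P→R→T: bottleneck 7, flow now 7.
Augment S→P→U→T: bottleneck 5, flow now 12.
Augment S→Q→R→T: bottleneck 2, flow now 14.
Augment S→Q→U→T: bottleneck 1, flow now 15.
Augment S→Q→V→T: bottleneck 2, flow now 17.
No augmenting path remains; maximum flow = 17.
In the residual graph, reachable from S: {S, P, Q, R, U, V}.
Min-cut edges: R→T (9), U→T (6), V→T (2); capacity 9 + 6 + 2 = 17.
This cut is saturated, so no flow can exceed 17.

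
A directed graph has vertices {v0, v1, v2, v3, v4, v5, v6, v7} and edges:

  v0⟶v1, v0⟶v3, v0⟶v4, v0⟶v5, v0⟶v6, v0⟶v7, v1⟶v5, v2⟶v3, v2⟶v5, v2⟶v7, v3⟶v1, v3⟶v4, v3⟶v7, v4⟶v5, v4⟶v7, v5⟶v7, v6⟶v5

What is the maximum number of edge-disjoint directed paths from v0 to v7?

Assign every edge capacity 1; by Menger, the answer equals the max flow.
Path v0→v7 (+1); total 1.
Path v0→v3→v7 (+1); total 2.
Path v0→v4→v7 (+1); total 3.
Path v0→v5→v7 (+1); total 4.
No residual v0→v7 path; max flow = 4.
Certifying cut of size 4: {v0→v3, v0→v4, v0→v7, v5→v7}.

4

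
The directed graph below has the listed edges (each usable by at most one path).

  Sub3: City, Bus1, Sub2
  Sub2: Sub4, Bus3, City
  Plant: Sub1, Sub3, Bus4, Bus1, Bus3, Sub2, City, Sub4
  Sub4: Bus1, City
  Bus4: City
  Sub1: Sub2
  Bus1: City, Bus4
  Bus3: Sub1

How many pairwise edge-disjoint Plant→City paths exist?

Assign every edge capacity 1; by Menger, the answer equals the max flow.
Path Plant→City (+1); total 1.
Path Plant→Sub4→City (+1); total 2.
Path Plant→Sub3→City (+1); total 3.
Path Plant→Bus4→City (+1); total 4.
Path Plant→Bus1→City (+1); total 5.
Path Plant→Sub2→City (+1); total 6.
No residual Plant→City path; max flow = 6.
Certifying cut of size 6: {Bus1→City, Bus4→City, Plant→City, Plant→Sub3, Sub2→City, Sub4→City}.

6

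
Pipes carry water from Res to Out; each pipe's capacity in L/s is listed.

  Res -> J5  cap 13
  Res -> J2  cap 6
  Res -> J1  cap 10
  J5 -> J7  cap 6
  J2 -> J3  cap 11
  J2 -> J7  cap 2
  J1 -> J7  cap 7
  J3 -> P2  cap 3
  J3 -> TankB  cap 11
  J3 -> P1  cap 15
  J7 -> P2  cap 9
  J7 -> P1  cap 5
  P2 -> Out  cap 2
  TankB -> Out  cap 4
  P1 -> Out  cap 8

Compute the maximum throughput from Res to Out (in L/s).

13

Augment Res→J5→J7→P2→Out: bottleneck 2, flow now 2.
Augment Res→J5→J7→P1→Out: bottleneck 4, flow now 6.
Augment Res→J2→J3→TankB→Out: bottleneck 4, flow now 10.
Augment Res→J2→J3→P1→Out: bottleneck 2, flow now 12.
Augment Res→J1→J7→P1→Out: bottleneck 1, flow now 13.
No augmenting path remains; maximum flow = 13.
In the residual graph, reachable from Res: {Res, J5, J1, J7, P2}.
Min-cut edges: Res→J2 (6), J7→P1 (5), P2→Out (2); capacity 6 + 5 + 2 = 13.
This cut is saturated, so no flow can exceed 13.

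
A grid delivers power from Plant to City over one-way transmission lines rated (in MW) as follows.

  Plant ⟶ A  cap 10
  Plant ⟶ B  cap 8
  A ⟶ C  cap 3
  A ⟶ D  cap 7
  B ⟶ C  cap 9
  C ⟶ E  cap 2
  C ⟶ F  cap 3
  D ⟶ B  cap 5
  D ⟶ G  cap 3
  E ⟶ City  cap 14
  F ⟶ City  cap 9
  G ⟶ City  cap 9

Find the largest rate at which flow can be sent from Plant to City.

Augment Plant→A→C→E→City: bottleneck 2, flow now 2.
Augment Plant→A→C→F→City: bottleneck 1, flow now 3.
Augment Plant→A→D→G→City: bottleneck 3, flow now 6.
Augment Plant→B→C→F→City: bottleneck 2, flow now 8.
No augmenting path remains; maximum flow = 8.
In the residual graph, reachable from Plant: {Plant, A, B, C, D}.
Min-cut edges: C→E (2), C→F (3), D→G (3); capacity 2 + 3 + 3 = 8.
This cut is saturated, so no flow can exceed 8.

8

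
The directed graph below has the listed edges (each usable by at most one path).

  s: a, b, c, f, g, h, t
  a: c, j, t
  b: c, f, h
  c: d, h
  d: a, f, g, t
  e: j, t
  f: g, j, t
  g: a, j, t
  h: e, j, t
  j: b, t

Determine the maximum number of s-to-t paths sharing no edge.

Assign every edge capacity 1; by Menger, the answer equals the max flow.
Path s→t (+1); total 1.
Path s→a→t (+1); total 2.
Path s→f→t (+1); total 3.
Path s→g→t (+1); total 4.
Path s→h→t (+1); total 5.
Path s→c→d→t (+1); total 6.
Path s→b→f→j→t (+1); total 7.
No residual s→t path; max flow = 7.
Certifying cut of size 7: {s→a, s→b, s→c, s→f, s→g, s→h, s→t}.

7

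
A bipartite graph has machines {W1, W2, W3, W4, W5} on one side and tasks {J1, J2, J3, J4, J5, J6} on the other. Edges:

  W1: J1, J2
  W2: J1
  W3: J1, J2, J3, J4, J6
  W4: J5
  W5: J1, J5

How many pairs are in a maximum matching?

4

Unit-capacity flow: source→left, listed edges, right→sink; max matching = max flow.
Augmenting path W1→J1 (+1); matched 1.
Augmenting path W3→J2 (+1); matched 2.
Augmenting path W4→J5 (+1); matched 3.
Augmenting path W2→J1→W1→J2→W3→J3 (+1); matched 4.
No augmenting path remains; maximum matching = 4.
König certificate: {W1, W3, J1, J5} is a vertex cover of size 4 (every listed pair touches it), so no matching can be larger.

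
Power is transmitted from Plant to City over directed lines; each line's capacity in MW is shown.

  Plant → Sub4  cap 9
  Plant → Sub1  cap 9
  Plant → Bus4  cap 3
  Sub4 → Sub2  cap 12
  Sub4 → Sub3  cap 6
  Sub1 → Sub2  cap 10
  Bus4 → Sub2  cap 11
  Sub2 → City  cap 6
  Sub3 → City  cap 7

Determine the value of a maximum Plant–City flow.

Augment Plant→Sub4→Sub2→City: bottleneck 6, flow now 6.
Augment Plant→Sub4→Sub3→City: bottleneck 3, flow now 9.
Augment Plant→Sub1→Sub2→Sub4→Sub3→City: bottleneck 3, flow now 12. (uses reverse residual edge)
No augmenting path remains; maximum flow = 12.
In the residual graph, reachable from Plant: {Plant, Sub4, Sub1, Bus4, Sub2}.
Min-cut edges: Sub4→Sub3 (6), Sub2→City (6); capacity 6 + 6 = 12.
This cut is saturated, so no flow can exceed 12.

12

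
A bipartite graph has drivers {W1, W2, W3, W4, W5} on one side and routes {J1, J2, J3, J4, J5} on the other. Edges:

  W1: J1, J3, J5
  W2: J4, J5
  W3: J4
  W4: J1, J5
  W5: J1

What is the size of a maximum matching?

4

Unit-capacity flow: source→left, listed edges, right→sink; max matching = max flow.
Augmenting path W1→J1 (+1); matched 1.
Augmenting path W2→J4 (+1); matched 2.
Augmenting path W4→J5 (+1); matched 3.
Augmenting path W5→J1→W1→J3 (+1); matched 4.
No augmenting path remains; maximum matching = 4.
König certificate: {W1, J1, J4, J5} is a vertex cover of size 4 (every listed pair touches it), so no matching can be larger.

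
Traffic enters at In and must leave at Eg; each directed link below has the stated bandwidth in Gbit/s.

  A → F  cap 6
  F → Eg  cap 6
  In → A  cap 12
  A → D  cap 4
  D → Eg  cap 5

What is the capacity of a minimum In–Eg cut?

Augment In→A→D→Eg: bottleneck 4, flow now 4.
Augment In→A→F→Eg: bottleneck 6, flow now 10.
No augmenting path remains; maximum flow = 10.
By max-flow min-cut, the minimum cut capacity equals the max flow.
In the residual graph, reachable from In: {In, A}.
Min-cut edges: A→D (4), A→F (6); capacity 4 + 6 = 10.

10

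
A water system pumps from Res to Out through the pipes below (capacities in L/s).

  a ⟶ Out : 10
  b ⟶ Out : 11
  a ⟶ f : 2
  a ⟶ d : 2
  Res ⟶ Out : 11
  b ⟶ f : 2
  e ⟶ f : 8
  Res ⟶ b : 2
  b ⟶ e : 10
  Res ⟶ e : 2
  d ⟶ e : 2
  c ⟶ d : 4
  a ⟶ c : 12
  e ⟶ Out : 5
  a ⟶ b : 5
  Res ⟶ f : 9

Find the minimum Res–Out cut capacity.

15

Augment Res→Out: bottleneck 11, flow now 11.
Augment Res→b→Out: bottleneck 2, flow now 13.
Augment Res→e→Out: bottleneck 2, flow now 15.
No augmenting path remains; maximum flow = 15.
By max-flow min-cut, the minimum cut capacity equals the max flow.
In the residual graph, reachable from Res: {Res, f}.
Min-cut edges: Res→b (2), Res→e (2), Res→Out (11); capacity 2 + 2 + 11 = 15.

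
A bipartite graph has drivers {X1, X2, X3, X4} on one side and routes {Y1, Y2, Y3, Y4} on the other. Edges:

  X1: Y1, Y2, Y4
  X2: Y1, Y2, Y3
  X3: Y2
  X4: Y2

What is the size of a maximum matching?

Unit-capacity flow: source→left, listed edges, right→sink; max matching = max flow.
Augmenting path X1→Y1 (+1); matched 1.
Augmenting path X2→Y2 (+1); matched 2.
Augmenting path X3→Y2→X2→Y3 (+1); matched 3.
No augmenting path remains; maximum matching = 3.
König certificate: {X1, X2, Y2} is a vertex cover of size 3 (every listed pair touches it), so no matching can be larger.

3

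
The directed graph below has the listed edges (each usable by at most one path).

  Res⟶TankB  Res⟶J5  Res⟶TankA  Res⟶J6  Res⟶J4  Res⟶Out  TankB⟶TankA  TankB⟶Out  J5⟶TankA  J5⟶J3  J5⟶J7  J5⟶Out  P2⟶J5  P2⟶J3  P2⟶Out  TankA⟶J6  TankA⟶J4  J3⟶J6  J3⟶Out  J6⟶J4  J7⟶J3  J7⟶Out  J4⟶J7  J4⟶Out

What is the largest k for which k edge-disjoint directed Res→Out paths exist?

5

Assign every edge capacity 1; by Menger, the answer equals the max flow.
Path Res→Out (+1); total 1.
Path Res→TankB→Out (+1); total 2.
Path Res→J5→Out (+1); total 3.
Path Res→J4→Out (+1); total 4.
Path Res→TankA→J4→J7→Out (+1); total 5.
No residual Res→Out path; max flow = 5.
Certifying cut of size 5: {J4→J7, J4→Out, Res→J5, Res→Out, Res→TankB}.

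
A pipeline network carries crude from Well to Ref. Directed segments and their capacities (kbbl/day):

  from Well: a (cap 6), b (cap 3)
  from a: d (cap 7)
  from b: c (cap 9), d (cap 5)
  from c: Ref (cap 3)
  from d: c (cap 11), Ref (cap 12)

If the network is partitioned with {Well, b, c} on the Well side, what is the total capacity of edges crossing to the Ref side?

Edges leaving {Well, b, c}: Well→a (6), b→d (5), c→Ref (3).
Cut capacity = 6 + 5 + 3 = 14.

14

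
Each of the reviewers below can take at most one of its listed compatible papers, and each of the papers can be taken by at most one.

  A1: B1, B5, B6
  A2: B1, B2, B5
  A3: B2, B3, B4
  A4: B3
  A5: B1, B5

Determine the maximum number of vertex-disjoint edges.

5

Unit-capacity flow: source→left, listed edges, right→sink; max matching = max flow.
Augmenting path A1→B1 (+1); matched 1.
Augmenting path A2→B2 (+1); matched 2.
Augmenting path A3→B3 (+1); matched 3.
Augmenting path A5→B5 (+1); matched 4.
Augmenting path A4→B3→A3→B4 (+1); matched 5.
No augmenting path remains; maximum matching = 5.
König certificate: {A1, A2, A3, A4, A5} is a vertex cover of size 5 (every listed pair touches it), so no matching can be larger.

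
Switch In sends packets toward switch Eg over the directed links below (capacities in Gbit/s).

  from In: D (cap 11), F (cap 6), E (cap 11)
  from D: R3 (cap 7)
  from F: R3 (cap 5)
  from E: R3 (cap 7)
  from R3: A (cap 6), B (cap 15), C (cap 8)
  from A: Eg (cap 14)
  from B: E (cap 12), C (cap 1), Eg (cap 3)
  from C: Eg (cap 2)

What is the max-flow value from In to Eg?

Augment In→D→R3→A→Eg: bottleneck 6, flow now 6.
Augment In→D→R3→B→Eg: bottleneck 1, flow now 7.
Augment In→F→R3→B→Eg: bottleneck 2, flow now 9.
Augment In→F→R3→C→Eg: bottleneck 2, flow now 11.
No augmenting path remains; maximum flow = 11.
In the residual graph, reachable from In: {In, D, F, E, R3, B, C}.
Min-cut edges: R3→A (6), B→Eg (3), C→Eg (2); capacity 6 + 3 + 2 = 11.
This cut is saturated, so no flow can exceed 11.

11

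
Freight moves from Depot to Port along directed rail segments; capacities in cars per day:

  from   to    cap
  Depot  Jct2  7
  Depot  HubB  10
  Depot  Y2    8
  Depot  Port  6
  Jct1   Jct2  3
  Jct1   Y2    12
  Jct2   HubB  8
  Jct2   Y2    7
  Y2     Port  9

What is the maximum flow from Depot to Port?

Augment Depot→Port: bottleneck 6, flow now 6.
Augment Depot→Y2→Port: bottleneck 8, flow now 14.
Augment Depot→Jct2→Y2→Port: bottleneck 1, flow now 15.
No augmenting path remains; maximum flow = 15.
In the residual graph, reachable from Depot: {Depot, Jct2, HubB, Y2}.
Min-cut edges: Depot→Port (6), Y2→Port (9); capacity 6 + 9 = 15.
This cut is saturated, so no flow can exceed 15.

15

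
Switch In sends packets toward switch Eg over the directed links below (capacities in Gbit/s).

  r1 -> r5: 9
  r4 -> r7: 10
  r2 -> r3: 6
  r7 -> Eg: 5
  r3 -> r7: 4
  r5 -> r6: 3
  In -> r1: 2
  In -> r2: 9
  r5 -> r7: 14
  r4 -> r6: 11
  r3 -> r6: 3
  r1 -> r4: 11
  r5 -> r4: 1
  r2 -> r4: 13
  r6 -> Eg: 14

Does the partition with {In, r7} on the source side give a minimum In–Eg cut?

Given cut capacity: 2 + 9 + 5 = 16.
Augment In→r1→r4→r6→Eg: bottleneck 2, flow now 2.
Augment In→r2→r3→r6→Eg: bottleneck 3, flow now 5.
Augment In→r2→r3→r7→Eg: bottleneck 3, flow now 8.
Augment In→r2→r4→r6→Eg: bottleneck 3, flow now 11.
No augmenting path remains; maximum flow = 11.
In the residual graph, reachable from In: {In}.
Min-cut edges: In→r1 (2), In→r2 (9); capacity 2 + 9 = 11.
Cut capacity 16 exceeds the max flow 11, so it is not minimum.

No — its capacity is 16, but the minimum cut has capacity 11.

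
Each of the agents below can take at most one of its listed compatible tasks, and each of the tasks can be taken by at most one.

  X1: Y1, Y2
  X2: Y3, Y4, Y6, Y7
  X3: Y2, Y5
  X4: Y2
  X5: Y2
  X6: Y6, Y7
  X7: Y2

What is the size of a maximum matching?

5

Unit-capacity flow: source→left, listed edges, right→sink; max matching = max flow.
Augmenting path X1→Y1 (+1); matched 1.
Augmenting path X2→Y3 (+1); matched 2.
Augmenting path X3→Y2 (+1); matched 3.
Augmenting path X6→Y6 (+1); matched 4.
Augmenting path X4→Y2→X3→Y5 (+1); matched 5.
No augmenting path remains; maximum matching = 5.
König certificate: {X1, X2, X3, X6, Y2} is a vertex cover of size 5 (every listed pair touches it), so no matching can be larger.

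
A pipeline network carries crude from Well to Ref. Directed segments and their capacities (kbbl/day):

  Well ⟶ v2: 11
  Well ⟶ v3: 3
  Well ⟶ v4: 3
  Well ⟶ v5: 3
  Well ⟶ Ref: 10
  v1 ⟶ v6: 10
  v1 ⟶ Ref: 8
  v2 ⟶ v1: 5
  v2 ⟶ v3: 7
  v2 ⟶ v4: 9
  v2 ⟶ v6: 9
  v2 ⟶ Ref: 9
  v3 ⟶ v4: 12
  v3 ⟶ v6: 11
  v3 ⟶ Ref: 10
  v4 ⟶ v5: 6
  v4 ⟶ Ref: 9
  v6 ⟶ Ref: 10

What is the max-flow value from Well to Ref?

Augment Well→Ref: bottleneck 10, flow now 10.
Augment Well→v2→Ref: bottleneck 9, flow now 19.
Augment Well→v3→Ref: bottleneck 3, flow now 22.
Augment Well→v4→Ref: bottleneck 3, flow now 25.
Augment Well→v2→v1→Ref: bottleneck 2, flow now 27.
No augmenting path remains; maximum flow = 27.
In the residual graph, reachable from Well: {Well, v5}.
Min-cut edges: Well→v2 (11), Well→v3 (3), Well→v4 (3), Well→Ref (10); capacity 11 + 3 + 3 + 10 = 27.
This cut is saturated, so no flow can exceed 27.

27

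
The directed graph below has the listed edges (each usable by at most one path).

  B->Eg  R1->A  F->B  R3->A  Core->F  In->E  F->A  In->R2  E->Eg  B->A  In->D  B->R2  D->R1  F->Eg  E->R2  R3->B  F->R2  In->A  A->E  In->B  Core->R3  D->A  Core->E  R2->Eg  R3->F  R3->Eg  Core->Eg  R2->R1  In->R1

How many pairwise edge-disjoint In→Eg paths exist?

Assign every edge capacity 1; by Menger, the answer equals the max flow.
Path In→E→Eg (+1); total 1.
Path In→R2→Eg (+1); total 2.
Path In→B→Eg (+1); total 3.
No residual In→Eg path; max flow = 3.
Certifying cut of size 3: {E→Eg, In→B, R2→Eg}.

3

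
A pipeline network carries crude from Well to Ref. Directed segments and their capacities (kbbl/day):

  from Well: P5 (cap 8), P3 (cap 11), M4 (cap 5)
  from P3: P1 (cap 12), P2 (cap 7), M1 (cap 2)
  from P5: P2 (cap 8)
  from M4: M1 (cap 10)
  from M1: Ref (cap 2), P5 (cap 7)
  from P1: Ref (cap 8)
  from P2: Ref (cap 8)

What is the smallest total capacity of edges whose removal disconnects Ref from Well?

18

Augment Well→P3→M1→Ref: bottleneck 2, flow now 2.
Augment Well→P3→P1→Ref: bottleneck 8, flow now 10.
Augment Well→P3→P2→Ref: bottleneck 1, flow now 11.
Augment Well→P5→P2→Ref: bottleneck 7, flow now 18.
No augmenting path remains; maximum flow = 18.
By max-flow min-cut, the minimum cut capacity equals the max flow.
In the residual graph, reachable from Well: {Well, P3, P5, M4, M1, P1, P2}.
Min-cut edges: M1→Ref (2), P1→Ref (8), P2→Ref (8); capacity 2 + 8 + 8 = 18.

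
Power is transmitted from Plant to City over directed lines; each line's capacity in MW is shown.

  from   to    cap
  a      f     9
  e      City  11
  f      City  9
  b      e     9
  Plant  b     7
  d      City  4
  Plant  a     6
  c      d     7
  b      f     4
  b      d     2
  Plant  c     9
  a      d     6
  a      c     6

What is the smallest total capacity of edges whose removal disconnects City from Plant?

Augment Plant→a→d→City: bottleneck 4, flow now 4.
Augment Plant→a→f→City: bottleneck 2, flow now 6.
Augment Plant→b→e→City: bottleneck 7, flow now 13.
Augment Plant→c→d→a→f→City: bottleneck 4, flow now 17. (uses reverse residual edge)
No augmenting path remains; maximum flow = 17.
By max-flow min-cut, the minimum cut capacity equals the max flow.
In the residual graph, reachable from Plant: {Plant, c, d}.
Min-cut edges: Plant→a (6), Plant→b (7), d→City (4); capacity 6 + 7 + 4 = 17.

17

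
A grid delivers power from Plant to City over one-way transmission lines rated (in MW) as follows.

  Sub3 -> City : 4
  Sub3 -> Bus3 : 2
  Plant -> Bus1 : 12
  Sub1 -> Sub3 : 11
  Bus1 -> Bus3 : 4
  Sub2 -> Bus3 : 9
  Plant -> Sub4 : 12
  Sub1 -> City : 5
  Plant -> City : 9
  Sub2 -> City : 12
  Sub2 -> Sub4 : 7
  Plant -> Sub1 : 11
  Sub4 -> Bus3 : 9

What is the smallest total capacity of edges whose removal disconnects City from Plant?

18

Augment Plant→City: bottleneck 9, flow now 9.
Augment Plant→Sub1→City: bottleneck 5, flow now 14.
Augment Plant→Sub1→Sub3→City: bottleneck 4, flow now 18.
No augmenting path remains; maximum flow = 18.
By max-flow min-cut, the minimum cut capacity equals the max flow.
In the residual graph, reachable from Plant: {Plant, Bus1, Sub1, Sub3, Sub4, Bus3}.
Min-cut edges: Plant→City (9), Sub1→City (5), Sub3→City (4); capacity 9 + 5 + 4 = 18.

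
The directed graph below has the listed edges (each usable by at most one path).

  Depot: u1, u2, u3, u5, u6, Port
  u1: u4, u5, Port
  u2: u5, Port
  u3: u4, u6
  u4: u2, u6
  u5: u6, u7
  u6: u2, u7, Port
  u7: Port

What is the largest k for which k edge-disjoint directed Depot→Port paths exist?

5

Assign every edge capacity 1; by Menger, the answer equals the max flow.
Path Depot→Port (+1); total 1.
Path Depot→u1→Port (+1); total 2.
Path Depot→u2→Port (+1); total 3.
Path Depot→u6→Port (+1); total 4.
Path Depot→u5→u7→Port (+1); total 5.
No residual Depot→Port path; max flow = 5.
Certifying cut of size 5: {Depot→Port, Depot→u1, u2→Port, u6→Port, u7→Port}.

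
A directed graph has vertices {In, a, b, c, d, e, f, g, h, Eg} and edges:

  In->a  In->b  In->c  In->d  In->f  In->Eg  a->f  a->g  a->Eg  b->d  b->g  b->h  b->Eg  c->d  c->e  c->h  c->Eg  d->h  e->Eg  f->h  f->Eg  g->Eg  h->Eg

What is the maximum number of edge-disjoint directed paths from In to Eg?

6

Assign every edge capacity 1; by Menger, the answer equals the max flow.
Path In→Eg (+1); total 1.
Path In→a→Eg (+1); total 2.
Path In→b→Eg (+1); total 3.
Path In→c→Eg (+1); total 4.
Path In→f→Eg (+1); total 5.
Path In→d→h→Eg (+1); total 6.
No residual In→Eg path; max flow = 6.
Certifying cut of size 6: {In→Eg, In→a, In→b, In→c, In→d, In→f}.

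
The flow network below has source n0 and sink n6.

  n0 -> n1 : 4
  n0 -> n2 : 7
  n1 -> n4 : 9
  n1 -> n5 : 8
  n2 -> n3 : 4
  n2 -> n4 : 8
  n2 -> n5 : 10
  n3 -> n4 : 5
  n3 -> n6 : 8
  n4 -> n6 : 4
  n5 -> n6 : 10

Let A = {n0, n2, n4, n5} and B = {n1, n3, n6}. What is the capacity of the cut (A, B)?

22

Edges leaving {n0, n2, n4, n5}: n0→n1 (4), n2→n3 (4), n4→n6 (4), n5→n6 (10).
Cut capacity = 4 + 4 + 4 + 10 = 22.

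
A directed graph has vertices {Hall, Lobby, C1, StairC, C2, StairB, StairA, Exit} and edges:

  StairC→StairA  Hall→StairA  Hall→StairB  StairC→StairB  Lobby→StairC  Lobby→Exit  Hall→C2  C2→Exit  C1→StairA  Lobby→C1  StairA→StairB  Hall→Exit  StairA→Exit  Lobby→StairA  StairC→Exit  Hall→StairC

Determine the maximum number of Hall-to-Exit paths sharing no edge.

4

Assign every edge capacity 1; by Menger, the answer equals the max flow.
Path Hall→Exit (+1); total 1.
Path Hall→StairC→Exit (+1); total 2.
Path Hall→C2→Exit (+1); total 3.
Path Hall→StairA→Exit (+1); total 4.
No residual Hall→Exit path; max flow = 4.
Certifying cut of size 4: {Hall→C2, Hall→Exit, Hall→StairA, Hall→StairC}.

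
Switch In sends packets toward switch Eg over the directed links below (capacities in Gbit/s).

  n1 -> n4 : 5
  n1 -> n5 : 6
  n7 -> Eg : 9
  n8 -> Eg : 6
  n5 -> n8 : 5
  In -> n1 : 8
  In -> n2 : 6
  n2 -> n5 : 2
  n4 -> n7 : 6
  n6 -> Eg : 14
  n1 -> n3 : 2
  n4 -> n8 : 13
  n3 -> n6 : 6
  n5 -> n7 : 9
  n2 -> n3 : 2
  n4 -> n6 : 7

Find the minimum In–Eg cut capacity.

Augment In→n1→n3→n6→Eg: bottleneck 2, flow now 2.
Augment In→n1→n4→n6→Eg: bottleneck 5, flow now 7.
Augment In→n1→n5→n7→Eg: bottleneck 1, flow now 8.
Augment In→n2→n3→n6→Eg: bottleneck 2, flow now 10.
Augment In→n2→n5→n7→Eg: bottleneck 2, flow now 12.
No augmenting path remains; maximum flow = 12.
By max-flow min-cut, the minimum cut capacity equals the max flow.
In the residual graph, reachable from In: {In, n2}.
Min-cut edges: In→n1 (8), n2→n3 (2), n2→n5 (2); capacity 8 + 2 + 2 = 12.

12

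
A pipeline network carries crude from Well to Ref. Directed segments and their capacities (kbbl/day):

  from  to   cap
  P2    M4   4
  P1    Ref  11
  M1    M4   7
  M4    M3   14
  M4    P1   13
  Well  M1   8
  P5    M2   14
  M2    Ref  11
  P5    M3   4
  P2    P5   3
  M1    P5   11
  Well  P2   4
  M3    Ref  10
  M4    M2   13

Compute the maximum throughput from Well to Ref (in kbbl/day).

12

Augment Well→P2→P5→M3→Ref: bottleneck 3, flow now 3.
Augment Well→P2→M4→M3→Ref: bottleneck 1, flow now 4.
Augment Well→M1→P5→M3→Ref: bottleneck 1, flow now 5.
Augment Well→M1→P5→M2→Ref: bottleneck 7, flow now 12.
No augmenting path remains; maximum flow = 12.
In the residual graph, reachable from Well: {Well}.
Min-cut edges: Well→P2 (4), Well→M1 (8); capacity 4 + 8 = 12.
This cut is saturated, so no flow can exceed 12.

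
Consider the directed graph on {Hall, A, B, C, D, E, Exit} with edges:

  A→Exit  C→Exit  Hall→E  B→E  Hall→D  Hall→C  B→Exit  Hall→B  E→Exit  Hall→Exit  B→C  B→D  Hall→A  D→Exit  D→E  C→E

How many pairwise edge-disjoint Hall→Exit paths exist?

6

Assign every edge capacity 1; by Menger, the answer equals the max flow.
Path Hall→Exit (+1); total 1.
Path Hall→A→Exit (+1); total 2.
Path Hall→B→Exit (+1); total 3.
Path Hall→C→Exit (+1); total 4.
Path Hall→D→Exit (+1); total 5.
Path Hall→E→Exit (+1); total 6.
No residual Hall→Exit path; max flow = 6.
Certifying cut of size 6: {Hall→A, Hall→B, Hall→C, Hall→D, Hall→E, Hall→Exit}.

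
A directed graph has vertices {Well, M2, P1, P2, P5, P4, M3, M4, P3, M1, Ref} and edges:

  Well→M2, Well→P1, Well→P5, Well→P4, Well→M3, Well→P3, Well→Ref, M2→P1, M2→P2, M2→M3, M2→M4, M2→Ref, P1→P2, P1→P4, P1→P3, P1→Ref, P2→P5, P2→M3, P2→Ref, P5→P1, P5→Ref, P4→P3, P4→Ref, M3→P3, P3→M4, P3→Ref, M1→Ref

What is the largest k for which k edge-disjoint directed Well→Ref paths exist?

Assign every edge capacity 1; by Menger, the answer equals the max flow.
Path Well→Ref (+1); total 1.
Path Well→M2→Ref (+1); total 2.
Path Well→P1→Ref (+1); total 3.
Path Well→P5→Ref (+1); total 4.
Path Well→P4→Ref (+1); total 5.
Path Well→P3→Ref (+1); total 6.
No residual Well→Ref path; max flow = 6.
Certifying cut of size 6: {P3→Ref, Well→M2, Well→P1, Well→P4, Well→P5, Well→Ref}.

6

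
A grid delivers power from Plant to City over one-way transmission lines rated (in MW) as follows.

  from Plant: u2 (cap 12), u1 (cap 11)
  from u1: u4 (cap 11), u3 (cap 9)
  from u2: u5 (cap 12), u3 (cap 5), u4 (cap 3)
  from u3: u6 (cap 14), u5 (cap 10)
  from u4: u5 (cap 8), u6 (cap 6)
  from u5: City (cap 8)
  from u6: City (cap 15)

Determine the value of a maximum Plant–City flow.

Augment Plant→u2→u5→City: bottleneck 8, flow now 8.
Augment Plant→u1→u3→u6→City: bottleneck 9, flow now 17.
Augment Plant→u1→u4→u6→City: bottleneck 2, flow now 19.
Augment Plant→u2→u3→u6→City: bottleneck 4, flow now 23.
No augmenting path remains; maximum flow = 23.
In the residual graph, reachable from Plant: {Plant}.
Min-cut edges: Plant→u1 (11), Plant→u2 (12); capacity 11 + 12 = 23.
This cut is saturated, so no flow can exceed 23.

23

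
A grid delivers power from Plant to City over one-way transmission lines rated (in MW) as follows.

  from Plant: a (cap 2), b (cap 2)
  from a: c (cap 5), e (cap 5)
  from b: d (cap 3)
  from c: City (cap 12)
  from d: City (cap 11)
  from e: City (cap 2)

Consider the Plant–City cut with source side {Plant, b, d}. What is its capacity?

13

Edges leaving {Plant, b, d}: Plant→a (2), d→City (11).
Cut capacity = 2 + 11 = 13.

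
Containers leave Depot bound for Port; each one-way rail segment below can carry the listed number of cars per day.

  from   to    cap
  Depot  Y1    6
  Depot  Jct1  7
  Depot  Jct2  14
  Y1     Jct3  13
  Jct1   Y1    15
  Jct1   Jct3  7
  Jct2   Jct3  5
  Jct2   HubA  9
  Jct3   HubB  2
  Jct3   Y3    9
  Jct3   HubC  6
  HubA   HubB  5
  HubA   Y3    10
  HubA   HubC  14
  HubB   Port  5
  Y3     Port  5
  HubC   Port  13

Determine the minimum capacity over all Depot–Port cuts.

Augment Depot→Y1→Jct3→HubB→Port: bottleneck 2, flow now 2.
Augment Depot→Y1→Jct3→Y3→Port: bottleneck 4, flow now 6.
Augment Depot→Jct1→Jct3→Y3→Port: bottleneck 1, flow now 7.
Augment Depot→Jct1→Jct3→HubC→Port: bottleneck 6, flow now 13.
Augment Depot→Jct2→HubA→HubB→Port: bottleneck 3, flow now 16.
Augment Depot→Jct2→HubA→HubC→Port: bottleneck 6, flow now 22.
No augmenting path remains; maximum flow = 22.
By max-flow min-cut, the minimum cut capacity equals the max flow.
In the residual graph, reachable from Depot: {Depot, Y1, Jct1, Jct2, Jct3, Y3}.
Min-cut edges: Jct2→HubA (9), Jct3→HubB (2), Jct3→HubC (6), Y3→Port (5); capacity 9 + 2 + 6 + 5 = 22.

22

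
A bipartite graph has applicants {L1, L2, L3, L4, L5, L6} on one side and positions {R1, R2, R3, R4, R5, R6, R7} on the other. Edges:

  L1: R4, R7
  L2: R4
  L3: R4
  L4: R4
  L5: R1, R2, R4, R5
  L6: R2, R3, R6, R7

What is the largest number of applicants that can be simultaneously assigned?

Unit-capacity flow: source→left, listed edges, right→sink; max matching = max flow.
Augmenting path L1→R4 (+1); matched 1.
Augmenting path L5→R1 (+1); matched 2.
Augmenting path L6→R2 (+1); matched 3.
Augmenting path L2→R4→L1→R7 (+1); matched 4.
No augmenting path remains; maximum matching = 4.
König certificate: {L1, L5, L6, R4} is a vertex cover of size 4 (every listed pair touches it), so no matching can be larger.

4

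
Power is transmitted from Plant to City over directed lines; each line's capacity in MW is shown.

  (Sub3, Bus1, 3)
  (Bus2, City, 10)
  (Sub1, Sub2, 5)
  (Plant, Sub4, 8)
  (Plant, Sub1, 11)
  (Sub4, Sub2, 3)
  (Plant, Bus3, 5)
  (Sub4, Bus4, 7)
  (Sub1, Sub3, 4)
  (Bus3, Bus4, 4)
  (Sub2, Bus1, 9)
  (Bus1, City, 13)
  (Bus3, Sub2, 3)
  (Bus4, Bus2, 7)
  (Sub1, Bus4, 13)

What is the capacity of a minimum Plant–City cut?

Augment Plant→Bus3→Bus4→Bus2→City: bottleneck 4, flow now 4.
Augment Plant→Bus3→Sub2→Bus1→City: bottleneck 1, flow now 5.
Augment Plant→Sub4→Bus4→Bus2→City: bottleneck 3, flow now 8.
Augment Plant→Sub4→Sub2→Bus1→City: bottleneck 3, flow now 11.
Augment Plant→Sub1→Sub3→Bus1→City: bottleneck 3, flow now 14.
Augment Plant→Sub1→Sub2→Bus1→City: bottleneck 5, flow now 19.
No augmenting path remains; maximum flow = 19.
By max-flow min-cut, the minimum cut capacity equals the max flow.
In the residual graph, reachable from Plant: {Plant, Bus3, Sub4, Sub1, Bus4, Sub3, Sub2}.
Min-cut edges: Bus4→Bus2 (7), Sub3→Bus1 (3), Sub2→Bus1 (9); capacity 7 + 3 + 9 = 19.

19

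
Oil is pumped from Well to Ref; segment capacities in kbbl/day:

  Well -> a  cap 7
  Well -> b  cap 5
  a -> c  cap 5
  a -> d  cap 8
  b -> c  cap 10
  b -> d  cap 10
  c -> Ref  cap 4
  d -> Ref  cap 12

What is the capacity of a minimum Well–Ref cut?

Augment Well→a→c→Ref: bottleneck 4, flow now 4.
Augment Well→a→d→Ref: bottleneck 3, flow now 7.
Augment Well→b→d→Ref: bottleneck 5, flow now 12.
No augmenting path remains; maximum flow = 12.
By max-flow min-cut, the minimum cut capacity equals the max flow.
In the residual graph, reachable from Well: {Well}.
Min-cut edges: Well→a (7), Well→b (5); capacity 7 + 5 = 12.

12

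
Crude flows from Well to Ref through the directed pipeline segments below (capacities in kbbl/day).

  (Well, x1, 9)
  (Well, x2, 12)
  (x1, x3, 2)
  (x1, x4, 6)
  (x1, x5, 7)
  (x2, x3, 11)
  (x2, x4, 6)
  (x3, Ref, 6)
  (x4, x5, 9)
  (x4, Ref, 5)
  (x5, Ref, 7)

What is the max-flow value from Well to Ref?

Augment Well→x1→x3→Ref: bottleneck 2, flow now 2.
Augment Well→x1→x4→Ref: bottleneck 5, flow now 7.
Augment Well→x1→x5→Ref: bottleneck 2, flow now 9.
Augment Well→x2→x3→Ref: bottleneck 4, flow now 13.
Augment Well→x2→x4→x5→Ref: bottleneck 5, flow now 18.
No augmenting path remains; maximum flow = 18.
In the residual graph, reachable from Well: {Well, x1, x2, x3, x4, x5}.
Min-cut edges: x3→Ref (6), x4→Ref (5), x5→Ref (7); capacity 6 + 5 + 7 = 18.
This cut is saturated, so no flow can exceed 18.

18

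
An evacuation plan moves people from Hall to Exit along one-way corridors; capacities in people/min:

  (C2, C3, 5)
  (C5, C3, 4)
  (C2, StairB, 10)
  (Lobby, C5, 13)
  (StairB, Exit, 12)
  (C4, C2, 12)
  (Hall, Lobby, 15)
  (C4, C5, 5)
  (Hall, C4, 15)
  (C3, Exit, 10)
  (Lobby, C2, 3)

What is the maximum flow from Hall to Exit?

Augment Hall→Lobby→C5→C3→Exit: bottleneck 4, flow now 4.
Augment Hall→Lobby→C2→C3→Exit: bottleneck 3, flow now 7.
Augment Hall→C4→C2→C3→Exit: bottleneck 2, flow now 9.
Augment Hall→C4→C2→StairB→Exit: bottleneck 10, flow now 19.
No augmenting path remains; maximum flow = 19.
In the residual graph, reachable from Hall: {Hall, Lobby, C4, C5}.
Min-cut edges: Lobby→C2 (3), C4→C2 (12), C5→C3 (4); capacity 3 + 12 + 4 = 19.
This cut is saturated, so no flow can exceed 19.

19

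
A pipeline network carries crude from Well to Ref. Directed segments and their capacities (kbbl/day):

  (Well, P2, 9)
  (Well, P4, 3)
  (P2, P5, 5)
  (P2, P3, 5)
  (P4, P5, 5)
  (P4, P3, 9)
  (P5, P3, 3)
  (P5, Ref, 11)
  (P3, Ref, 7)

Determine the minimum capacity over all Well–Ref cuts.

12

Augment Well→P2→P5→Ref: bottleneck 5, flow now 5.
Augment Well→P2→P3→Ref: bottleneck 4, flow now 9.
Augment Well→P4→P5→Ref: bottleneck 3, flow now 12.
No augmenting path remains; maximum flow = 12.
By max-flow min-cut, the minimum cut capacity equals the max flow.
In the residual graph, reachable from Well: {Well}.
Min-cut edges: Well→P2 (9), Well→P4 (3); capacity 9 + 3 = 12.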